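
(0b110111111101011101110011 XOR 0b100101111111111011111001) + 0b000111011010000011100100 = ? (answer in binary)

First 0b110111111101011101110011 XOR 0b100101111111111011111001 = 0b010010000010100110001010.
Add column by column in base 2, right to left:
  0+0 = 0
  1+0 = 1
  0+1 = 1
  1+0 = 1
  0+0 = 0
  0+1 = 1
  0+1 = 1
  1+1 = 0 carry 1
  1+0+1 = 0 carry 1
  0+0+1 = 1
  0+0 = 0
  1+0 = 1
  0+0 = 0
  1+1 = 0 carry 1
  0+0+1 = 1
  0+1 = 1
  0+1 = 1
  0+0 = 0
  0+1 = 1
  1+1 = 0 carry 1
  0+1+1 = 0 carry 1
  0+0+1 = 1
  1+0 = 1

0b11001011100101001101110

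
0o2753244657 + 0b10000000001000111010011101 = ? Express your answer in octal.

0o3153354114

0b10000000001000111010011101 = 0o200107235 in octal.
Add column by column in base 8, right to left:
  7+5 = 4 carry 1
  5+3+1 = 1 carry 1
  6+2+1 = 1 carry 1
  4+7+1 = 4 carry 1
  4+0+1 = 5
  2+1 = 3
  3+0 = 3
  5+0 = 5
  7+2 = 1 carry 1
  2+0+1 = 3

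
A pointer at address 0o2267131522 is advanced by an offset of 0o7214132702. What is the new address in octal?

0o11503264424

Add column by column in base 8, right to left:
  2+2 = 4
  2+0 = 2
  5+7 = 4 carry 1
  1+2+1 = 4
  3+3 = 6
  1+1 = 2
  7+4 = 3 carry 1
  6+1+1 = 0 carry 1
  2+2+1 = 5
  2+7 = 1 carry 1
  final carry 1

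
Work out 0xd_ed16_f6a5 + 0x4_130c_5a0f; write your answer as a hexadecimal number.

0x12002350b4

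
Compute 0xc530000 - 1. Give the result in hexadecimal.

The trailing 4 digits are 0, so subtracting 1 borrows through: they become F and the next digit up decrements.

0xc52ffff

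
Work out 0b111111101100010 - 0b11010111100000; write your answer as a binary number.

0b100100110000010

Subtract column by column in base 2:
  0-0 → 0
  1-0 → 1
  0-0 → 0
  0-0 → 0
  0-0 → 0
  1-1 → 0
  1-1 → 0
  0-1 → 1 (borrow)
  1-1-1 → 1 (borrow)
  1-0-1 → 0
  1-1 → 0
  1-0 → 1
  1-1 → 0
  1-1 → 0
  1-0 → 1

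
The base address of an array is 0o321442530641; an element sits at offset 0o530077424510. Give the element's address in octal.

0o1051542155351

Add column by column in base 8, right to left:
  1+0 = 1
  4+1 = 5
  6+5 = 3 carry 1
  0+4+1 = 5
  3+2 = 5
  5+4 = 1 carry 1
  2+7+1 = 2 carry 1
  4+7+1 = 4 carry 1
  4+0+1 = 5
  1+0 = 1
  2+3 = 5
  3+5 = 0 carry 1
  final carry 1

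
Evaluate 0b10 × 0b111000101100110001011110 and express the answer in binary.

0b1110001011001100010111100

Multiply each base-2 digit by 2, carrying:
  0×2 = 0 → write 0
  1×2 = 2 → write 0 carry 1
  1×2+1 = 3 → write 1 carry 1
  1×2+1 = 3 → write 1 carry 1
  1×2+1 = 3 → write 1 carry 1
  0×2+1 = 1 → write 1
  1×2 = 2 → write 0 carry 1
  0×2+1 = 1 → write 1
  0×2 = 0 → write 0
  0×2 = 0 → write 0
  1×2 = 2 → write 0 carry 1
  1×2+1 = 3 → write 1 carry 1
  0×2+1 = 1 → write 1
  0×2 = 0 → write 0
  1×2 = 2 → write 0 carry 1
  1×2+1 = 3 → write 1 carry 1
  0×2+1 = 1 → write 1
  1×2 = 2 → write 0 carry 1
  0×2+1 = 1 → write 1
  0×2 = 0 → write 0
  0×2 = 0 → write 0
  1×2 = 2 → write 0 carry 1
  1×2+1 = 3 → write 1 carry 1
  1×2+1 = 3 → write 1 carry 1
  remaining carry: 1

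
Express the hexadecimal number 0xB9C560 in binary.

0b101110011100010101100000

Expand each hex digit to 4 bits: B=1011 9=1001 C=1100 5=0101 6=0110 0=0000.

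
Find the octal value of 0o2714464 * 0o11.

Multiply each base-8 digit by 9, carrying:
  4×9 = 36 → write 4 carry 4
  6×9+4 = 58 → write 2 carry 7
  4×9+7 = 43 → write 3 carry 5
  4×9+5 = 41 → write 1 carry 5
  1×9+5 = 14 → write 6 carry 1
  7×9+1 = 64 → write 0 carry 8
  2×9+8 = 26 → write 2 carry 3
  remaining carry: 3

0o32061324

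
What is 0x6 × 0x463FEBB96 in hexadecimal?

Multiply each base-16 digit by 6, carrying:
  6×6 = 36 → write 4 carry 2
  9×6+2 = 56 → write 8 carry 3
  B×6+3 = 69 → write 5 carry 4
  B×6+4 = 70 → write 6 carry 4
  E×6+4 = 88 → write 8 carry 5
  F×6+5 = 95 → write F carry 5
  3×6+5 = 23 → write 7 carry 1
  6×6+1 = 37 → write 5 carry 2
  4×6+2 = 26 → write A carry 1
  remaining carry: 1

0x1A57F86584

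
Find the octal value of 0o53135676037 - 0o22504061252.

0o30431614565

Subtract column by column in base 8:
  7-2 → 5
  3-5 → 6 (borrow)
  0-2-1 → 5 (borrow)
  6-1-1 → 4
  7-6 → 1
  6-0 → 6
  5-4 → 1
  3-0 → 3
  1-5 → 4 (borrow)
  3-2-1 → 0
  5-2 → 3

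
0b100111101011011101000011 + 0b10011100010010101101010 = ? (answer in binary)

0b111011001101110010101101

Add column by column in base 2, right to left:
  1+0 = 1
  1+1 = 0 carry 1
  0+0+1 = 1
  0+1 = 1
  0+0 = 0
  0+1 = 1
  1+1 = 0 carry 1
  0+0+1 = 1
  1+1 = 0 carry 1
  1+0+1 = 0 carry 1
  1+1+1 = 1 carry 1
  0+0+1 = 1
  1+0 = 1
  1+1 = 0 carry 1
  0+0+1 = 1
  1+0 = 1
  0+0 = 0
  1+1 = 0 carry 1
  1+1+1 = 1 carry 1
  1+1+1 = 1 carry 1
  1+0+1 = 0 carry 1
  0+0+1 = 1
  0+1 = 1
  1+0 = 1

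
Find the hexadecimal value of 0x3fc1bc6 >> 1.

1 bits is not a whole number of base-16 digits; in binary: 11111111000001101111000110 >> 1 = 1111111100000110111100011.

0x1fe0de3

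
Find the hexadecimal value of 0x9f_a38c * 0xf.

Multiply each base-16 digit by 15, carrying:
  c×15 = 180 → write 4 carry 11
  8×15+11 = 131 → write 3 carry 8
  3×15+8 = 53 → write 5 carry 3
  a×15+3 = 153 → write 9 carry 9
  f×15+9 = 234 → write a carry 14
  9×15+14 = 149 → write 5 carry 9
  remaining carry: 9

0x95a9534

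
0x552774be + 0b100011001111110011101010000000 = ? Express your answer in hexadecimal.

0x7866af3e

0b100011001111110011101010000000 = 0x233f3a80 in hexadecimal.
Add column by column in base 16, right to left:
  e+0 = e
  b+8 = 3 carry 1
  4+a+1 = f
  7+3 = a
  7+f = 6 carry 1
  2+3+1 = 6
  5+3 = 8
  5+2 = 7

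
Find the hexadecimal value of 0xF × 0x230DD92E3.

Multiply each base-16 digit by 15, carrying:
  3×15 = 45 → write D carry 2
  E×15+2 = 212 → write 4 carry 13
  2×15+13 = 43 → write B carry 2
  9×15+2 = 137 → write 9 carry 8
  D×15+8 = 203 → write B carry 12
  D×15+12 = 207 → write F carry 12
  0×15+12 = 12 → write C
  3×15 = 45 → write D carry 2
  2×15+2 = 32 → write 0 carry 2
  remaining carry: 2

0x20DCFB9B4D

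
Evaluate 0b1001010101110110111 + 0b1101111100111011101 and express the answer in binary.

0b10111010010110010100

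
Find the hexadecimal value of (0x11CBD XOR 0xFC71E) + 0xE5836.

First 0x11CBD XOR 0xFC71E = 0xEDBA3.
Add column by column in base 16, right to left:
  3+6 = 9
  A+3 = D
  B+8 = 3 carry 1
  D+5+1 = 3 carry 1
  E+E+1 = D carry 1
  final carry 1

0x1D33D9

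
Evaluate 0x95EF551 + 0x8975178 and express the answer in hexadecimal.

Add column by column in base 16, right to left:
  1+8 = 9
  5+7 = C
  5+1 = 6
  F+5 = 4 carry 1
  E+7+1 = 6 carry 1
  5+9+1 = F
  9+8 = 1 carry 1
  final carry 1

0x11F646C9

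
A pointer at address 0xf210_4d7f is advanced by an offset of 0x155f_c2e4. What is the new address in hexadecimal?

0x107701063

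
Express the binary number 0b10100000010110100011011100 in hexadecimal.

0x28168DC

Group the bits into nibbles: 0010 1000 0001 0110 1000 1101 1100 → 28168DC.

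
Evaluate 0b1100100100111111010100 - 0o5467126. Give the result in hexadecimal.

0x1BE17E

0b1100100100111111010100 = 0x324FD4 in hexadecimal.
0o5467126 = 0x166E56 in hexadecimal.
Subtract column by column in base 16:
  4-6 → E (borrow)
  D-5-1 → 7
  F-E → 1
  4-6 → E (borrow)
  2-6-1 → B (borrow)
  3-1-1 → 1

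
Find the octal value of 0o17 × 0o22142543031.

Multiply each base-8 digit by 15, carrying:
  1×15 = 15 → write 7 carry 1
  3×15+1 = 46 → write 6 carry 5
  0×15+5 = 5 → write 5
  3×15 = 45 → write 5 carry 5
  4×15+5 = 65 → write 1 carry 8
  5×15+8 = 83 → write 3 carry 10
  2×15+10 = 40 → write 0 carry 5
  4×15+5 = 65 → write 1 carry 8
  1×15+8 = 23 → write 7 carry 2
  2×15+2 = 32 → write 0 carry 4
  2×15+4 = 34 → write 2 carry 4
  remaining carry: 4

0o420710315567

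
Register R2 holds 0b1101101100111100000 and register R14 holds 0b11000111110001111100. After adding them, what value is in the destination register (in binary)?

0b100110101011001011100

Add column by column in base 2, right to left:
  0+0 = 0
  0+0 = 0
  0+1 = 1
  0+1 = 1
  0+1 = 1
  1+1 = 0 carry 1
  1+1+1 = 1 carry 1
  1+0+1 = 0 carry 1
  1+0+1 = 0 carry 1
  0+0+1 = 1
  0+1 = 1
  1+1 = 0 carry 1
  1+1+1 = 1 carry 1
  0+1+1 = 0 carry 1
  1+1+1 = 1 carry 1
  1+0+1 = 0 carry 1
  0+0+1 = 1
  1+0 = 1
  1+1 = 0 carry 1
  0+1+1 = 0 carry 1
  final carry 1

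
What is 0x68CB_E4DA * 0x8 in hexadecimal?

Multiply each base-16 digit by 8, carrying:
  A×8 = 80 → write 0 carry 5
  D×8+5 = 109 → write D carry 6
  4×8+6 = 38 → write 6 carry 2
  E×8+2 = 114 → write 2 carry 7
  B×8+7 = 95 → write F carry 5
  C×8+5 = 101 → write 5 carry 6
  8×8+6 = 70 → write 6 carry 4
  6×8+4 = 52 → write 4 carry 3
  remaining carry: 3

0x3465F26D0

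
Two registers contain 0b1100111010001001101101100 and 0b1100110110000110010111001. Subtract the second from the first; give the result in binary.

Subtract column by column in base 2:
  0-1 → 1 (borrow)
  0-0-1 → 1 (borrow)
  1-0-1 → 0
  1-1 → 0
  0-1 → 1 (borrow)
  1-1-1 → 1 (borrow)
  1-0-1 → 0
  0-1 → 1 (borrow)
  1-0-1 → 0
  1-0 → 1
  0-1 → 1 (borrow)
  0-1-1 → 0 (borrow)
  1-0-1 → 0
  0-0 → 0
  0-0 → 0
  0-0 → 0
  1-1 → 0
  0-1 → 1 (borrow)
  1-0-1 → 0
  1-1 → 0
  1-1 → 0
  0-0 → 0
  0-0 → 0
  1-1 → 0
  1-1 → 0

0b100000011010110011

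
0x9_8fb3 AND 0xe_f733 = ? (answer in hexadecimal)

0x88733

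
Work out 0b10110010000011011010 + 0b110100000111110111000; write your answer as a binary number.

0b1001010011000010010010

Add column by column in base 2, right to left:
  0+0 = 0
  1+0 = 1
  0+0 = 0
  1+1 = 0 carry 1
  1+1+1 = 1 carry 1
  0+1+1 = 0 carry 1
  1+0+1 = 0 carry 1
  1+1+1 = 1 carry 1
  0+1+1 = 0 carry 1
  0+1+1 = 0 carry 1
  0+1+1 = 0 carry 1
  0+1+1 = 0 carry 1
  0+0+1 = 1
  1+0 = 1
  0+0 = 0
  0+0 = 0
  1+0 = 1
  1+1 = 0 carry 1
  0+0+1 = 1
  1+1 = 0 carry 1
  0+1+1 = 0 carry 1
  final carry 1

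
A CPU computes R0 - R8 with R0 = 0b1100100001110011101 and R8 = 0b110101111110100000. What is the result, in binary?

Subtract column by column in base 2:
  1-0 → 1
  0-0 → 0
  1-0 → 1
  1-0 → 1
  1-0 → 1
  0-1 → 1 (borrow)
  0-0-1 → 1 (borrow)
  1-1-1 → 1 (borrow)
  1-1-1 → 1 (borrow)
  1-1-1 → 1 (borrow)
  0-1-1 → 0 (borrow)
  0-1-1 → 0 (borrow)
  0-1-1 → 0 (borrow)
  0-0-1 → 1 (borrow)
  1-1-1 → 1 (borrow)
  0-0-1 → 1 (borrow)
  0-1-1 → 0 (borrow)
  1-1-1 → 1 (borrow)
  1-0-1 → 0

0b101110001111111101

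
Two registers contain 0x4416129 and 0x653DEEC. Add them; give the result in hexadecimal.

0xA954015

Add column by column in base 16, right to left:
  9+C = 5 carry 1
  2+E+1 = 1 carry 1
  1+E+1 = 0 carry 1
  6+D+1 = 4 carry 1
  1+3+1 = 5
  4+5 = 9
  4+6 = A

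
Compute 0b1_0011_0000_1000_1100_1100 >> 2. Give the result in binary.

0b1001100001000110011

Right shift by 2: drop the 2 least-significant bits.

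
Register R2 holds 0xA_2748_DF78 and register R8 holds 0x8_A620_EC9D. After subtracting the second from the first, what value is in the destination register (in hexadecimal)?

0x18127F2DB

Subtract column by column in base 16:
  8-D → B (borrow)
  7-9-1 → D (borrow)
  F-C-1 → 2
  D-E → F (borrow)
  8-0-1 → 7
  4-2 → 2
  7-6 → 1
  2-A → 8 (borrow)
  A-8-1 → 1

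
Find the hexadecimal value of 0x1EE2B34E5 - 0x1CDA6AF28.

0x208485BD

Subtract column by column in base 16:
  5-8 → D (borrow)
  E-2-1 → B
  4-F → 5 (borrow)
  3-A-1 → 8 (borrow)
  B-6-1 → 4
  2-A → 8 (borrow)
  E-D-1 → 0
  E-C → 2
  1-1 → 0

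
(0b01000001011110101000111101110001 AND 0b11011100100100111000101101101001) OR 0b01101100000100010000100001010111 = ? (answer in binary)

0b01000001011110101000111101110001 AND 0b11011100100100111000101101101001 = 0b01000000000100101000101101100001.
Then OR with 0b01101100000100010000100001010111.

0b1101100000100111000101101110111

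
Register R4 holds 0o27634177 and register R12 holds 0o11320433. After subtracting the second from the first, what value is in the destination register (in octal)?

Subtract column by column in base 8:
  7-3 → 4
  7-3 → 4
  1-4 → 5 (borrow)
  4-0-1 → 3
  3-2 → 1
  6-3 → 3
  7-1 → 6
  2-1 → 1

0o16313544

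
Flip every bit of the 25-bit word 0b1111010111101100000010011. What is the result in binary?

0b0000101000010011111101100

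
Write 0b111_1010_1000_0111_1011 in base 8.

0o1724173

Group the bits in threes: 001 111 010 100 001 111 011 → 1724173.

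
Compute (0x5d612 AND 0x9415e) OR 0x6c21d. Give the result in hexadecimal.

0x7c21f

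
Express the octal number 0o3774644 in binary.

0b11111111100110100100

Each octal digit is 3 bits: 3=011 7=111 7=111 4=100 6=110 4=100 4=100.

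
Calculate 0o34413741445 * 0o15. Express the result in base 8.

0o562633164341

Multiply each base-8 digit by 13, carrying:
  5×13 = 65 → write 1 carry 8
  4×13+8 = 60 → write 4 carry 7
  4×13+7 = 59 → write 3 carry 7
  1×13+7 = 20 → write 4 carry 2
  4×13+2 = 54 → write 6 carry 6
  7×13+6 = 97 → write 1 carry 12
  3×13+12 = 51 → write 3 carry 6
  1×13+6 = 19 → write 3 carry 2
  4×13+2 = 54 → write 6 carry 6
  4×13+6 = 58 → write 2 carry 7
  3×13+7 = 46 → write 6 carry 5
  remaining carry: 5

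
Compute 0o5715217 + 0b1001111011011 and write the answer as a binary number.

0b101111010111001101010

0o5715217 = 0b101111001101010001111 in binary.
Add column by column in base 2, right to left:
  1+1 = 0 carry 1
  1+1+1 = 1 carry 1
  1+0+1 = 0 carry 1
  1+1+1 = 1 carry 1
  0+1+1 = 0 carry 1
  0+0+1 = 1
  0+1 = 1
  1+1 = 0 carry 1
  0+1+1 = 0 carry 1
  1+1+1 = 1 carry 1
  0+0+1 = 1
  1+0 = 1
  1+1 = 0 carry 1
  0+0+1 = 1
  0+0 = 0
  1+0 = 1
  1+0 = 1
  1+0 = 1
  1+0 = 1
  0+0 = 0
  1+0 = 1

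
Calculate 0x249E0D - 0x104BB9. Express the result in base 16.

0x145254

Subtract column by column in base 16:
  D-9 → 4
  0-B → 5 (borrow)
  E-B-1 → 2
  9-4 → 5
  4-0 → 4
  2-1 → 1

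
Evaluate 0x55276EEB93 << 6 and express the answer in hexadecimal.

0x1549DBBAE4C0

6 bits is not a whole number of base-16 digits; in binary: 101010100100111011011101110101110010011 << 6 = 101010100100111011011101110101110010011000000.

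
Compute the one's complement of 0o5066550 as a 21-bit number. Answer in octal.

Each oct digit d becomes 7−d:
  5→2, 0→7, 6→1, 6→1, 5→2, 5→2, 0→7

0o2711227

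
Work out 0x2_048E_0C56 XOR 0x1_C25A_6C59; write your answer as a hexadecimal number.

XOR each hex digit independently (no carries):
  2^1=3, 0^C=C, 4^2=6, 8^5=D, E^A=4, 0^6=6, C^C=0, 5^5=0, 6^9=F

0x3C6D4600F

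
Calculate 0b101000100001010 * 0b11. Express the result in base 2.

Multiply each base-2 digit by 3, carrying:
  0×3 = 0 → write 0
  1×3 = 3 → write 1 carry 1
  0×3+1 = 1 → write 1
  1×3 = 3 → write 1 carry 1
  0×3+1 = 1 → write 1
  0×3 = 0 → write 0
  0×3 = 0 → write 0
  0×3 = 0 → write 0
  1×3 = 3 → write 1 carry 1
  0×3+1 = 1 → write 1
  0×3 = 0 → write 0
  0×3 = 0 → write 0
  1×3 = 3 → write 1 carry 1
  0×3+1 = 1 → write 1
  1×3 = 3 → write 1 carry 1
  remaining carry: 1

0b1111001100011110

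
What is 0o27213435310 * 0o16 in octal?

0o505641633360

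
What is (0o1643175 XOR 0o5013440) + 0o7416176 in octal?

0o14266733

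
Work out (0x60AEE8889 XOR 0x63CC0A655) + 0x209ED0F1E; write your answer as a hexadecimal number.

First 0x60AEE8889 XOR 0x63CC0A655 = 0x0362E2EDC.
Add column by column in base 16, right to left:
  C+E = A carry 1
  D+1+1 = F
  E+F = D carry 1
  2+0+1 = 3
  E+D = B carry 1
  2+E+1 = 1 carry 1
  6+9+1 = 0 carry 1
  3+0+1 = 4
  0+2 = 2

0x2401B3DFA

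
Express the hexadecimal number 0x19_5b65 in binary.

Expand each hex digit to 4 bits: 1=0001 9=1001 5=0101 b=1011 6=0110 5=0101.

0b110010101101101100101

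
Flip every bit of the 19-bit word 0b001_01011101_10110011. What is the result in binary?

0b1101010001001001100

Invert each bit: 0010101110110110011 → 1101010001001001100.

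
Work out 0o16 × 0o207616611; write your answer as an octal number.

Multiply each base-8 digit by 14, carrying:
  1×14 = 14 → write 6 carry 1
  1×14+1 = 15 → write 7 carry 1
  6×14+1 = 85 → write 5 carry 10
  6×14+10 = 94 → write 6 carry 11
  1×14+11 = 25 → write 1 carry 3
  6×14+3 = 87 → write 7 carry 10
  7×14+10 = 108 → write 4 carry 13
  0×14+13 = 13 → write 5 carry 1
  2×14+1 = 29 → write 5 carry 3
  remaining carry: 3

0o3554716576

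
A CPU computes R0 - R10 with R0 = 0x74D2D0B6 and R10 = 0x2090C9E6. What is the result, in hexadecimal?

0x544206D0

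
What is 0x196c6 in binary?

0b11001011011000110

Expand each hex digit to 4 bits: 1=0001 9=1001 6=0110 c=1100 6=0110.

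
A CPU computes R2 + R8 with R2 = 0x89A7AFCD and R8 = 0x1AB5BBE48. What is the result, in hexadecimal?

Add column by column in base 16, right to left:
  D+8 = 5 carry 1
  C+4+1 = 1 carry 1
  F+E+1 = E carry 1
  A+B+1 = 6 carry 1
  7+B+1 = 3 carry 1
  A+5+1 = 0 carry 1
  9+B+1 = 5 carry 1
  8+A+1 = 3 carry 1
  0+1+1 = 2

0x235036E15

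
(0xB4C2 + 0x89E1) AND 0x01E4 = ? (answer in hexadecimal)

Add column by column in base 16, right to left:
  2+1 = 3
  C+E = A carry 1
  4+9+1 = E
  B+8 = 3 carry 1
  final carry 1
Sum = 0x13EA3; now AND with 0x01E4:
  1&0=0, 3&0=0, E&1=0, A&E=A, 3&4=0

0xA0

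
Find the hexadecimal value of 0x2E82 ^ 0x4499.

0x6A1B

XOR each hex digit independently (no carries):
  2^4=6, E^4=A, 8^9=1, 2^9=B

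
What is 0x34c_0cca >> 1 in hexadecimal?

0x1a60665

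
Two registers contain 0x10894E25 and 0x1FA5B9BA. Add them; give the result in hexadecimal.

0x302F07DF

Add column by column in base 16, right to left:
  5+A = F
  2+B = D
  E+9 = 7 carry 1
  4+B+1 = 0 carry 1
  9+5+1 = F
  8+A = 2 carry 1
  0+F+1 = 0 carry 1
  1+1+1 = 3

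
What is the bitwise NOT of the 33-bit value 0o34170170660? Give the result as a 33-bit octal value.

Each oct digit d becomes 7−d:
  3→4, 4→3, 1→6, 7→0, 0→7, 1→6, 7→0, 0→7, 6→1, 6→1, 0→7

0o43607607117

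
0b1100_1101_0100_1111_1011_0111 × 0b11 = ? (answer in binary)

Multiply each base-2 digit by 3, carrying:
  1×3 = 3 → write 1 carry 1
  1×3+1 = 4 → write 0 carry 2
  1×3+2 = 5 → write 1 carry 2
  0×3+2 = 2 → write 0 carry 1
  1×3+1 = 4 → write 0 carry 2
  1×3+2 = 5 → write 1 carry 2
  0×3+2 = 2 → write 0 carry 1
  1×3+1 = 4 → write 0 carry 2
  1×3+2 = 5 → write 1 carry 2
  1×3+2 = 5 → write 1 carry 2
  1×3+2 = 5 → write 1 carry 2
  1×3+2 = 5 → write 1 carry 2
  0×3+2 = 2 → write 0 carry 1
  0×3+1 = 1 → write 1
  1×3 = 3 → write 1 carry 1
  0×3+1 = 1 → write 1
  1×3 = 3 → write 1 carry 1
  0×3+1 = 1 → write 1
  1×3 = 3 → write 1 carry 1
  1×3+1 = 4 → write 0 carry 2
  0×3+2 = 2 → write 0 carry 1
  0×3+1 = 1 → write 1
  1×3 = 3 → write 1 carry 1
  1×3+1 = 4 → write 0 carry 2
  remaining carry: 10

0b10011001111110111100100101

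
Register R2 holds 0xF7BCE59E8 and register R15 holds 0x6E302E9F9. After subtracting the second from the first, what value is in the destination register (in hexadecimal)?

Subtract column by column in base 16:
  8-9 → F (borrow)
  E-F-1 → E (borrow)
  9-9-1 → F (borrow)
  5-E-1 → 6 (borrow)
  E-2-1 → B
  C-0 → C
  B-3 → 8
  7-E → 9 (borrow)
  F-6-1 → 8

0x898CB6FEF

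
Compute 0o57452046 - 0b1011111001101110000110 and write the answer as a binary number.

0b100011101011100010100000

0o57452046 = 0b101111100101010000100110 in binary.
Subtract column by column in base 2:
  0-0 → 0
  1-1 → 0
  1-1 → 0
  0-0 → 0
  0-0 → 0
  1-0 → 1
  0-0 → 0
  0-1 → 1 (borrow)
  0-1-1 → 0 (borrow)
  0-1-1 → 0 (borrow)
  1-0-1 → 0
  0-1 → 1 (borrow)
  1-1-1 → 1 (borrow)
  0-0-1 → 1 (borrow)
  1-0-1 → 0
  0-1 → 1 (borrow)
  0-1-1 → 0 (borrow)
  1-1-1 → 1 (borrow)
  1-1-1 → 1 (borrow)
  1-1-1 → 1 (borrow)
  1-0-1 → 0
  1-1 → 0
  0-0 → 0
  1-0 → 1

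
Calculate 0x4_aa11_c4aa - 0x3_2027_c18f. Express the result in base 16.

0x189ea031b

Subtract column by column in base 16:
  a-f → b (borrow)
  a-8-1 → 1
  4-1 → 3
  c-c → 0
  1-7 → a (borrow)
  1-2-1 → e (borrow)
  a-0-1 → 9
  a-2 → 8
  4-3 → 1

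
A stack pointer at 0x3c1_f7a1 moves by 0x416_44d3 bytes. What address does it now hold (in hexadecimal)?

Add column by column in base 16, right to left:
  1+3 = 4
  a+d = 7 carry 1
  7+4+1 = c
  f+4 = 3 carry 1
  1+6+1 = 8
  c+1 = d
  3+4 = 7

0x7d83c74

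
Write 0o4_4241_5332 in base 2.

0b100100010100001101011011010

Each octal digit is 3 bits: 4=100 4=100 2=010 4=100 1=001 5=101 3=011 3=011 2=010.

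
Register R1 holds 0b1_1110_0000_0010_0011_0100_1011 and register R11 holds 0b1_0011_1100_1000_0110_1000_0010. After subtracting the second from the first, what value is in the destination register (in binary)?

0b101000111001110011001001

Subtract column by column in base 2:
  1-0 → 1
  1-1 → 0
  0-0 → 0
  1-0 → 1
  0-0 → 0
  0-0 → 0
  1-0 → 1
  0-1 → 1 (borrow)
  1-0-1 → 0
  1-1 → 0
  0-1 → 1 (borrow)
  0-0-1 → 1 (borrow)
  0-0-1 → 1 (borrow)
  1-0-1 → 0
  0-0 → 0
  0-1 → 1 (borrow)
  0-0-1 → 1 (borrow)
  0-0-1 → 1 (borrow)
  0-1-1 → 0 (borrow)
  0-1-1 → 0 (borrow)
  0-1-1 → 0 (borrow)
  1-1-1 → 1 (borrow)
  1-0-1 → 0
  1-0 → 1
  1-1 → 0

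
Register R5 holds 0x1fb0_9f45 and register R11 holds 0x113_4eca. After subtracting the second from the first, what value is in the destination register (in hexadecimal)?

Subtract column by column in base 16:
  5-a → b (borrow)
  4-c-1 → 7 (borrow)
  f-e-1 → 0
  9-4 → 5
  0-3 → d (borrow)
  b-1-1 → 9
  f-1 → e
  1-0 → 1

0x1e9d507b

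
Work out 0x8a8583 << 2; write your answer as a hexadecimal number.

2 bits is not a whole number of base-16 digits; in binary: 100010101000010110000011 << 2 = 10001010100001011000001100.

0x22a160c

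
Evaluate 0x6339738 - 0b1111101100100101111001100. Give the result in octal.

0x6339738 = 0o614713470 in octal.
0b1111101100100101111001100 = 0o175445714 in octal.
Subtract column by column in base 8:
  0-4 → 4 (borrow)
  7-1-1 → 5
  4-7 → 5 (borrow)
  3-5-1 → 5 (borrow)
  1-4-1 → 4 (borrow)
  7-4-1 → 2
  4-5 → 7 (borrow)
  1-7-1 → 1 (borrow)
  6-1-1 → 4

0o417245554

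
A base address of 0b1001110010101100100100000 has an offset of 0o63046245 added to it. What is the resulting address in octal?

0o201322705

0b1001110010101100100100000 = 0o116254440 in octal.
Add column by column in base 8, right to left:
  0+5 = 5
  4+4 = 0 carry 1
  4+2+1 = 7
  4+6 = 2 carry 1
  5+4+1 = 2 carry 1
  2+0+1 = 3
  6+3 = 1 carry 1
  1+6+1 = 0 carry 1
  1+0+1 = 2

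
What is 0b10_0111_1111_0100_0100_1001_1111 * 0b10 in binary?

0b100111111101000100100111110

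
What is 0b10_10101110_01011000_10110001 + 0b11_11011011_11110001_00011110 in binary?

0b110100010100100100111001111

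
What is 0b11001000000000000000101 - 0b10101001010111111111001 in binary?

0b11110101000000001100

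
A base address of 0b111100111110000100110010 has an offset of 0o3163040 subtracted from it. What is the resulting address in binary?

0o3163040 = 0b11001110011000100000 in binary.
Subtract column by column in base 2:
  0-0 → 0
  1-0 → 1
  0-0 → 0
  0-0 → 0
  1-0 → 1
  1-1 → 0
  0-0 → 0
  0-0 → 0
  1-0 → 1
  0-1 → 1 (borrow)
  0-1-1 → 0 (borrow)
  0-0-1 → 1 (borrow)
  0-0-1 → 1 (borrow)
  1-1-1 → 1 (borrow)
  1-1-1 → 1 (borrow)
  1-1-1 → 1 (borrow)
  1-0-1 → 0
  1-0 → 1
  0-1 → 1 (borrow)
  0-1-1 → 0 (borrow)
  1-0-1 → 0
  1-0 → 1
  1-0 → 1
  1-0 → 1

0b111001101111101100010010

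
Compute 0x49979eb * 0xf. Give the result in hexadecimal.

0x44fe24c5

Multiply each base-16 digit by 15, carrying:
  b×15 = 165 → write 5 carry 10
  e×15+10 = 220 → write c carry 13
  9×15+13 = 148 → write 4 carry 9
  7×15+9 = 114 → write 2 carry 7
  9×15+7 = 142 → write e carry 8
  9×15+8 = 143 → write f carry 8
  4×15+8 = 68 → write 4 carry 4
  remaining carry: 4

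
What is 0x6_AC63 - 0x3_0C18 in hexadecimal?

0x3A04B

Subtract column by column in base 16:
  3-8 → B (borrow)
  6-1-1 → 4
  C-C → 0
  A-0 → A
  6-3 → 3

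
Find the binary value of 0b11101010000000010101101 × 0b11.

0b1010111110000001000000111

Multiply each base-2 digit by 3, carrying:
  1×3 = 3 → write 1 carry 1
  0×3+1 = 1 → write 1
  1×3 = 3 → write 1 carry 1
  1×3+1 = 4 → write 0 carry 2
  0×3+2 = 2 → write 0 carry 1
  1×3+1 = 4 → write 0 carry 2
  0×3+2 = 2 → write 0 carry 1
  1×3+1 = 4 → write 0 carry 2
  0×3+2 = 2 → write 0 carry 1
  0×3+1 = 1 → write 1
  0×3 = 0 → write 0
  0×3 = 0 → write 0
  0×3 = 0 → write 0
  0×3 = 0 → write 0
  0×3 = 0 → write 0
  0×3 = 0 → write 0
  1×3 = 3 → write 1 carry 1
  0×3+1 = 1 → write 1
  1×3 = 3 → write 1 carry 1
  0×3+1 = 1 → write 1
  1×3 = 3 → write 1 carry 1
  1×3+1 = 4 → write 0 carry 2
  1×3+2 = 5 → write 1 carry 2
  remaining carry: 10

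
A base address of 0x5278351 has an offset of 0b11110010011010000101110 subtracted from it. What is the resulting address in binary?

0b100101011100100111100100011

0x5278351 = 0b101001001111000001101010001 in binary.
Subtract column by column in base 2:
  1-0 → 1
  0-1 → 1 (borrow)
  0-1-1 → 0 (borrow)
  0-1-1 → 0 (borrow)
  1-0-1 → 0
  0-1 → 1 (borrow)
  1-0-1 → 0
  0-0 → 0
  1-0 → 1
  1-0 → 1
  0-1 → 1 (borrow)
  0-0-1 → 1 (borrow)
  0-1-1 → 0 (borrow)
  0-1-1 → 0 (borrow)
  0-0-1 → 1 (borrow)
  1-0-1 → 0
  1-1 → 0
  1-0 → 1
  1-0 → 1
  0-1 → 1 (borrow)
  0-1-1 → 0 (borrow)
  1-1-1 → 1 (borrow)
  0-1-1 → 0 (borrow)
  0-0-1 → 1 (borrow)
  1-0-1 → 0
  0-0 → 0
  1-0 → 1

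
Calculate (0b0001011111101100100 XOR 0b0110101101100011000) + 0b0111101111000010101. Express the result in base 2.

0b1111100001010010001

First 0b0001011111101100100 XOR 0b0110101101100011000 = 0b0111110010001111100.
Add column by column in base 2, right to left:
  0+1 = 1
  0+0 = 0
  1+1 = 0 carry 1
  1+0+1 = 0 carry 1
  1+1+1 = 1 carry 1
  1+0+1 = 0 carry 1
  1+0+1 = 0 carry 1
  0+0+1 = 1
  0+0 = 0
  0+1 = 1
  1+1 = 0 carry 1
  0+1+1 = 0 carry 1
  0+1+1 = 0 carry 1
  1+0+1 = 0 carry 1
  1+1+1 = 1 carry 1
  1+1+1 = 1 carry 1
  1+1+1 = 1 carry 1
  1+1+1 = 1 carry 1
  final carry 1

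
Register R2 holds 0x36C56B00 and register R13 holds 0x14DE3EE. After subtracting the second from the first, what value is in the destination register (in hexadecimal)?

0x35778712

Subtract column by column in base 16:
  0-E → 2 (borrow)
  0-E-1 → 1 (borrow)
  B-3-1 → 7
  6-E → 8 (borrow)
  5-D-1 → 7 (borrow)
  C-4-1 → 7
  6-1 → 5
  3-0 → 3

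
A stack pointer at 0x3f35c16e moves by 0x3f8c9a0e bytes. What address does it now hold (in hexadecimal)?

Add column by column in base 16, right to left:
  e+e = c carry 1
  6+0+1 = 7
  1+a = b
  c+9 = 5 carry 1
  5+c+1 = 2 carry 1
  3+8+1 = c
  f+f = e carry 1
  3+3+1 = 7

0x7ec25b7c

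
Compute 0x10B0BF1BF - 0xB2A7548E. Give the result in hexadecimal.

Subtract column by column in base 16:
  F-E → 1
  B-8 → 3
  1-4 → D (borrow)
  F-5-1 → 9
  B-7 → 4
  0-A → 6 (borrow)
  B-2-1 → 8
  0-B → 5 (borrow)
  1-0-1 → 0

0x58649D31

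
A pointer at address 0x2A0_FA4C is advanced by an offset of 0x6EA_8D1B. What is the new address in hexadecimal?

Add column by column in base 16, right to left:
  C+B = 7 carry 1
  4+1+1 = 6
  A+D = 7 carry 1
  F+8+1 = 8 carry 1
  0+A+1 = B
  A+E = 8 carry 1
  2+6+1 = 9

0x98B8767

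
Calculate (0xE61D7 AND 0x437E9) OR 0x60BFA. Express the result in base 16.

0x62BFB

0xE61D7 AND 0x437E9 = 0x421C1.
Then OR with 0x60BFA.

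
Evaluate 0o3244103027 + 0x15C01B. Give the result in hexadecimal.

0x1AA64632

0o3244103027 = 0x1A908617 in hexadecimal.
Add column by column in base 16, right to left:
  7+B = 2 carry 1
  1+1+1 = 3
  6+0 = 6
  8+C = 4 carry 1
  0+5+1 = 6
  9+1 = A
  A+0 = A
  1+0 = 1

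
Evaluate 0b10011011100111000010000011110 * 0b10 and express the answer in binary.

Multiply each base-2 digit by 2, carrying:
  0×2 = 0 → write 0
  1×2 = 2 → write 0 carry 1
  1×2+1 = 3 → write 1 carry 1
  1×2+1 = 3 → write 1 carry 1
  1×2+1 = 3 → write 1 carry 1
  0×2+1 = 1 → write 1
  0×2 = 0 → write 0
  0×2 = 0 → write 0
  0×2 = 0 → write 0
  0×2 = 0 → write 0
  1×2 = 2 → write 0 carry 1
  0×2+1 = 1 → write 1
  0×2 = 0 → write 0
  0×2 = 0 → write 0
  0×2 = 0 → write 0
  1×2 = 2 → write 0 carry 1
  1×2+1 = 3 → write 1 carry 1
  1×2+1 = 3 → write 1 carry 1
  0×2+1 = 1 → write 1
  0×2 = 0 → write 0
  1×2 = 2 → write 0 carry 1
  1×2+1 = 3 → write 1 carry 1
  1×2+1 = 3 → write 1 carry 1
  0×2+1 = 1 → write 1
  1×2 = 2 → write 0 carry 1
  1×2+1 = 3 → write 1 carry 1
  0×2+1 = 1 → write 1
  0×2 = 0 → write 0
  1×2 = 2 → write 0 carry 1
  remaining carry: 1

0b100110111001110000100000111100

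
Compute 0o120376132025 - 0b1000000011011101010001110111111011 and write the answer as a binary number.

0b10000000100000111001011000011010

0o120376132025 = 0b1010000011111110001011010000010101 in binary.
Subtract column by column in base 2:
  1-1 → 0
  0-1 → 1 (borrow)
  1-0-1 → 0
  0-1 → 1 (borrow)
  1-1-1 → 1 (borrow)
  0-1-1 → 0 (borrow)
  0-1-1 → 0 (borrow)
  0-1-1 → 0 (borrow)
  0-1-1 → 0 (borrow)
  0-0-1 → 1 (borrow)
  1-1-1 → 1 (borrow)
  0-1-1 → 0 (borrow)
  1-1-1 → 1 (borrow)
  1-0-1 → 0
  0-0 → 0
  1-0 → 1
  0-1 → 1 (borrow)
  0-0-1 → 1 (borrow)
  0-1-1 → 0 (borrow)
  1-0-1 → 0
  1-1 → 0
  1-1 → 0
  1-1 → 0
  1-0 → 1
  1-1 → 0
  1-1 → 0
  0-0 → 0
  0-0 → 0
  0-0 → 0
  0-0 → 0
  0-0 → 0
  1-0 → 1
  0-0 → 0
  1-1 → 0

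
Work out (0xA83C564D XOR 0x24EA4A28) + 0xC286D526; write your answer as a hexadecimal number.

First 0xA83C564D XOR 0x24EA4A28 = 0x8CD61C65.
Add column by column in base 16, right to left:
  5+6 = B
  6+2 = 8
  C+5 = 1 carry 1
  1+D+1 = F
  6+6 = C
  D+8 = 5 carry 1
  C+2+1 = F
  8+C = 4 carry 1
  final carry 1

0x14F5CF18B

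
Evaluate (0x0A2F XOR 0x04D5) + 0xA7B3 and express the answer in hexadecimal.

0xB6AD

First 0x0A2F XOR 0x04D5 = 0x0EFA.
Add column by column in base 16, right to left:
  A+3 = D
  F+B = A carry 1
  E+7+1 = 6 carry 1
  0+A+1 = B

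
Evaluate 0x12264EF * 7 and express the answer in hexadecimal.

0x7F0C289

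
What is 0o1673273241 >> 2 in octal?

2 bits is not a whole number of base-8 digits; in binary: 1110111011010111011010100001 >> 2 = 11101110110101110110101000.

0o356656650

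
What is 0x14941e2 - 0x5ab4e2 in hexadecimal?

Subtract column by column in base 16:
  2-2 → 0
  e-e → 0
  1-4 → d (borrow)
  4-b-1 → 8 (borrow)
  9-a-1 → e (borrow)
  4-5-1 → e (borrow)
  1-0-1 → 0

0xee8d00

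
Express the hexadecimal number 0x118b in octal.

Expand each hex digit to 4 bits: 1=0001 1=0001 8=1000 b=1011.
Group the bits in threes: 001 000 110 001 011 → 10613.

0o10613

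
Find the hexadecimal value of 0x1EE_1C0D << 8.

0x1EE1C0D00

Shifting left by 8 bits = 2 hex digits: append 2 zeros.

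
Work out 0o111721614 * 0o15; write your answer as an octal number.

0o1700647034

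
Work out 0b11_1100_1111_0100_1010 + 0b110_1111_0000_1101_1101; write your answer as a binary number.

0b10101100000000100111

Add column by column in base 2, right to left:
  0+1 = 1
  1+0 = 1
  0+1 = 1
  1+1 = 0 carry 1
  0+1+1 = 0 carry 1
  0+0+1 = 1
  1+1 = 0 carry 1
  0+1+1 = 0 carry 1
  1+0+1 = 0 carry 1
  1+0+1 = 0 carry 1
  1+0+1 = 0 carry 1
  1+0+1 = 0 carry 1
  0+1+1 = 0 carry 1
  0+1+1 = 0 carry 1
  1+1+1 = 1 carry 1
  1+1+1 = 1 carry 1
  1+0+1 = 0 carry 1
  1+1+1 = 1 carry 1
  0+1+1 = 0 carry 1
  final carry 1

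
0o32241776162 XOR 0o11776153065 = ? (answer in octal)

0o23537625107

XOR each oct digit independently (no carries):
  3^1=2, 2^1=3, 2^7=5, 4^7=3, 1^6=7, 7^1=6, 7^5=2, 6^3=5, 1^0=1, 6^6=0, 2^5=7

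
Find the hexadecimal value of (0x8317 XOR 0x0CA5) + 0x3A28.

0xC9DA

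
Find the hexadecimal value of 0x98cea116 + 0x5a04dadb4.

0x6391c4eca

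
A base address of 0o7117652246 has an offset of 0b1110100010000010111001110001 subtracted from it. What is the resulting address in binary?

0b101010101101110010011000110101

0o7117652246 = 0b111001001111110101010010100110 in binary.
Subtract column by column in base 2:
  0-1 → 1 (borrow)
  1-0-1 → 0
  1-0 → 1
  0-0 → 0
  0-1 → 1 (borrow)
  1-1-1 → 1 (borrow)
  0-1-1 → 0 (borrow)
  1-0-1 → 0
  0-0 → 0
  0-1 → 1 (borrow)
  1-1-1 → 1 (borrow)
  0-1-1 → 0 (borrow)
  1-0-1 → 0
  0-1 → 1 (borrow)
  1-0-1 → 0
  0-0 → 0
  1-0 → 1
  1-0 → 1
  1-0 → 1
  1-1 → 0
  1-0 → 1
  1-0 → 1
  0-0 → 0
  0-1 → 1 (borrow)
  1-0-1 → 0
  0-1 → 1 (borrow)
  0-1-1 → 0 (borrow)
  1-1-1 → 1 (borrow)
  1-0-1 → 0
  1-0 → 1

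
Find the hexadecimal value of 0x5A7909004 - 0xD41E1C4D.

0x4D37273B7

Subtract column by column in base 16:
  4-D → 7 (borrow)
  0-4-1 → B (borrow)
  0-C-1 → 3 (borrow)
  9-1-1 → 7
  0-E → 2 (borrow)
  9-1-1 → 7
  7-4 → 3
  A-D → D (borrow)
  5-0-1 → 4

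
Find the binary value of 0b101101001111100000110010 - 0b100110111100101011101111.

0b110010010110101000011

Subtract column by column in base 2:
  0-1 → 1 (borrow)
  1-1-1 → 1 (borrow)
  0-1-1 → 0 (borrow)
  0-1-1 → 0 (borrow)
  1-0-1 → 0
  1-1 → 0
  0-1 → 1 (borrow)
  0-1-1 → 0 (borrow)
  0-0-1 → 1 (borrow)
  0-1-1 → 0 (borrow)
  0-0-1 → 1 (borrow)
  1-1-1 → 1 (borrow)
  1-0-1 → 0
  1-0 → 1
  1-1 → 0
  1-1 → 0
  0-1 → 1 (borrow)
  0-1-1 → 0 (borrow)
  1-0-1 → 0
  0-1 → 1 (borrow)
  1-1-1 → 1 (borrow)
  1-0-1 → 0
  0-0 → 0
  1-1 → 0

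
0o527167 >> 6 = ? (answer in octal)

Shifting right by 6 bits = 2 oct digits: drop the last 2.

0o5271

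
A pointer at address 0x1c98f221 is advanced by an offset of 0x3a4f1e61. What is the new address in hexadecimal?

0x56e81082

Add column by column in base 16, right to left:
  1+1 = 2
  2+6 = 8
  2+e = 0 carry 1
  f+1+1 = 1 carry 1
  8+f+1 = 8 carry 1
  9+4+1 = e
  c+a = 6 carry 1
  1+3+1 = 5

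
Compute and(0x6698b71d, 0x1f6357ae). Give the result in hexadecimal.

0x0600170c

AND each hex digit independently (no carries):
  6&1=0, 6&f=6, 9&6=0, 8&3=0, b&5=1, 7&7=7, 1&a=0, d&e=c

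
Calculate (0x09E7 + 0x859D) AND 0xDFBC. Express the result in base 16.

0x8F84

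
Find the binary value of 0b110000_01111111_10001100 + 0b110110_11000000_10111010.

Add column by column in base 2, right to left:
  0+0 = 0
  0+1 = 1
  1+0 = 1
  1+1 = 0 carry 1
  0+1+1 = 0 carry 1
  0+1+1 = 0 carry 1
  0+0+1 = 1
  1+1 = 0 carry 1
  1+0+1 = 0 carry 1
  1+0+1 = 0 carry 1
  1+0+1 = 0 carry 1
  1+0+1 = 0 carry 1
  1+0+1 = 0 carry 1
  1+0+1 = 0 carry 1
  1+1+1 = 1 carry 1
  0+1+1 = 0 carry 1
  0+0+1 = 1
  0+1 = 1
  0+1 = 1
  0+0 = 0
  1+1 = 0 carry 1
  1+1+1 = 1 carry 1
  final carry 1

0b11001110100000001000110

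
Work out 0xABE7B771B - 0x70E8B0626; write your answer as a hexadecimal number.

0x3AFF070F5

Subtract column by column in base 16:
  B-6 → 5
  1-2 → F (borrow)
  7-6-1 → 0
  7-0 → 7
  B-B → 0
  7-8 → F (borrow)
  E-E-1 → F (borrow)
  B-0-1 → A
  A-7 → 3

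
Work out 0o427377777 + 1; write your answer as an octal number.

0o427400000

The trailing 5 digits are 7 (max in base 8), so adding 1 cascades: they roll to 0 and the next digit up increments.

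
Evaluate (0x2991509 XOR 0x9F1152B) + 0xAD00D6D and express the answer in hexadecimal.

0x16380D8F

First 0x2991509 XOR 0x9F1152B = 0xB680022.
Add column by column in base 16, right to left:
  2+D = F
  2+6 = 8
  0+D = D
  0+0 = 0
  8+0 = 8
  6+D = 3 carry 1
  B+A+1 = 6 carry 1
  final carry 1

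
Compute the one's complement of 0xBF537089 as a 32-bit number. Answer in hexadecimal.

0x40AC8F76

Each hex digit d becomes F−d:
  B→4, F→0, 5→A, 3→C, 7→8, 0→F, 8→7, 9→6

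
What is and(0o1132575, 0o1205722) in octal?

AND each oct digit independently (no carries):
  1&1=1, 1&2=0, 3&0=0, 2&5=0, 5&7=5, 7&2=2, 5&2=0

0o1000520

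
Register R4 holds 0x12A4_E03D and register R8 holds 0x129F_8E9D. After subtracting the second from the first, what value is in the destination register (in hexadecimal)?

0x551A0

Subtract column by column in base 16:
  D-D → 0
  3-9 → A (borrow)
  0-E-1 → 1 (borrow)
  E-8-1 → 5
  4-F → 5 (borrow)
  A-9-1 → 0
  2-2 → 0
  1-1 → 0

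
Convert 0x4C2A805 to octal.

0o460524005

Expand each hex digit to 4 bits: 4=0100 C=1100 2=0010 A=1010 8=1000 0=0000 5=0101.
Group the bits in threes: 100 110 000 101 010 100 000 000 101 → 460524005.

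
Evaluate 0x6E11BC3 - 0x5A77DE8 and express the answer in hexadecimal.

0x1399DDB

Subtract column by column in base 16:
  3-8 → B (borrow)
  C-E-1 → D (borrow)
  B-D-1 → D (borrow)
  1-7-1 → 9 (borrow)
  1-7-1 → 9 (borrow)
  E-A-1 → 3
  6-5 → 1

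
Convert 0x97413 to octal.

Expand each hex digit to 4 bits: 9=1001 7=0111 4=0100 1=0001 3=0011.
Group the bits in threes: 010 010 111 010 000 010 011 → 2272023.

0o2272023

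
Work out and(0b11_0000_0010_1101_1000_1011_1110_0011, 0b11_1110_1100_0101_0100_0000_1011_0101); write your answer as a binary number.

0b110000000001010000000010100001

AND bit by bit (1 only where both bits are 1):
  110000001011011000101111100011
& 111110110001010100000010110101
= 110000000001010000000010100001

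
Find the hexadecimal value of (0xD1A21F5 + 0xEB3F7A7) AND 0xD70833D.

0x940011C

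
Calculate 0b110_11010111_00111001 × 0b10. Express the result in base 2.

0b11011010111001110010

Multiply each base-2 digit by 2, carrying:
  1×2 = 2 → write 0 carry 1
  0×2+1 = 1 → write 1
  0×2 = 0 → write 0
  1×2 = 2 → write 0 carry 1
  1×2+1 = 3 → write 1 carry 1
  1×2+1 = 3 → write 1 carry 1
  0×2+1 = 1 → write 1
  0×2 = 0 → write 0
  1×2 = 2 → write 0 carry 1
  1×2+1 = 3 → write 1 carry 1
  1×2+1 = 3 → write 1 carry 1
  0×2+1 = 1 → write 1
  1×2 = 2 → write 0 carry 1
  0×2+1 = 1 → write 1
  1×2 = 2 → write 0 carry 1
  1×2+1 = 3 → write 1 carry 1
  0×2+1 = 1 → write 1
  1×2 = 2 → write 0 carry 1
  1×2+1 = 3 → write 1 carry 1
  remaining carry: 1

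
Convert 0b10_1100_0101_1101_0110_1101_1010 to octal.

Group the bits in threes: 010 110 001 011 101 011 011 011 010 → 261353332.

0o261353332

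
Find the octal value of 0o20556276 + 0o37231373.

0o60007671

Add column by column in base 8, right to left:
  6+3 = 1 carry 1
  7+7+1 = 7 carry 1
  2+3+1 = 6
  6+1 = 7
  5+3 = 0 carry 1
  5+2+1 = 0 carry 1
  0+7+1 = 0 carry 1
  2+3+1 = 6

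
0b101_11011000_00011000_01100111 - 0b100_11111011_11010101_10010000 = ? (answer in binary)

Subtract column by column in base 2:
  1-0 → 1
  1-0 → 1
  1-0 → 1
  0-0 → 0
  0-1 → 1 (borrow)
  1-0-1 → 0
  1-0 → 1
  0-1 → 1 (borrow)
  0-1-1 → 0 (borrow)
  0-0-1 → 1 (borrow)
  0-1-1 → 0 (borrow)
  1-0-1 → 0
  1-1 → 0
  0-0 → 0
  0-1 → 1 (borrow)
  0-1-1 → 0 (borrow)
  0-1-1 → 0 (borrow)
  0-1-1 → 0 (borrow)
  0-0-1 → 1 (borrow)
  1-1-1 → 1 (borrow)
  1-1-1 → 1 (borrow)
  0-1-1 → 0 (borrow)
  1-1-1 → 1 (borrow)
  1-1-1 → 1 (borrow)
  1-0-1 → 0
  0-0 → 0
  1-1 → 0

0b110111000100001011010111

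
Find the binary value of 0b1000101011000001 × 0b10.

Multiply each base-2 digit by 2, carrying:
  1×2 = 2 → write 0 carry 1
  0×2+1 = 1 → write 1
  0×2 = 0 → write 0
  0×2 = 0 → write 0
  0×2 = 0 → write 0
  0×2 = 0 → write 0
  1×2 = 2 → write 0 carry 1
  1×2+1 = 3 → write 1 carry 1
  0×2+1 = 1 → write 1
  1×2 = 2 → write 0 carry 1
  0×2+1 = 1 → write 1
  1×2 = 2 → write 0 carry 1
  0×2+1 = 1 → write 1
  0×2 = 0 → write 0
  0×2 = 0 → write 0
  1×2 = 2 → write 0 carry 1
  remaining carry: 1

0b10001010110000010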